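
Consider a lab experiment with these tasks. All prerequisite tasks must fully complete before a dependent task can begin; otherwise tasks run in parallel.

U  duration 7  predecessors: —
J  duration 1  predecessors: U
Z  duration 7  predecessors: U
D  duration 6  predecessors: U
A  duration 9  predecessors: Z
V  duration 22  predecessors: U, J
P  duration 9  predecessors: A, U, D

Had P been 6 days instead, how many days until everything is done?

30

Critical path before the change: U→Z→A→P = 7+7+9+9 = 32 giving 32 days.
Since P is critical, the -3 change carries straight to that chain (now 29 days).
New critical path: U→J→V = 7+1+22 = 30 ⇒ 30 days.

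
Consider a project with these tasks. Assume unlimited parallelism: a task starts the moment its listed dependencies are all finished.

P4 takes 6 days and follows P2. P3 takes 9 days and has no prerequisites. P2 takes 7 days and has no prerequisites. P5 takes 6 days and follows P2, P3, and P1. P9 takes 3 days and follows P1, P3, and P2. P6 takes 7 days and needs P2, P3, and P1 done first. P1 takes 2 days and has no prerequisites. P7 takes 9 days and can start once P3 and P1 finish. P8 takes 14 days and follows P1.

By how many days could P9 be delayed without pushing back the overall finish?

6

The longest chain is P3→P7 = 9+9 = 18; overall finish 18 days.
Longest path through P9: 12 days (earliest finish 12, latest finish 18).
So P9 can slip 18 − 12 = 6 days.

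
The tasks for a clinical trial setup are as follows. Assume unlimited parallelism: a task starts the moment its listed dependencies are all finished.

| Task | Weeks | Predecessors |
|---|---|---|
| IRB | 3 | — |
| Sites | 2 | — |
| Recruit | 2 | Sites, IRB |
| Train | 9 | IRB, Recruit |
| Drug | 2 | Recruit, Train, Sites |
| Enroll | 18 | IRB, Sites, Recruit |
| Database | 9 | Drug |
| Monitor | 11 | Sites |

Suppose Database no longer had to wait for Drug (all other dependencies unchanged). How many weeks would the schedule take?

Before: longest chain IRB→Recruit→Train→Drug→Database = 3+2+9+2+9 = 25, finish 25.
Without Drug→Database, Database's earliest start moves from 16 to 0.
The longest chain is now IRB→Recruit→Enroll = 3+2+18 = 23, so the schedule takes 23 weeks.

23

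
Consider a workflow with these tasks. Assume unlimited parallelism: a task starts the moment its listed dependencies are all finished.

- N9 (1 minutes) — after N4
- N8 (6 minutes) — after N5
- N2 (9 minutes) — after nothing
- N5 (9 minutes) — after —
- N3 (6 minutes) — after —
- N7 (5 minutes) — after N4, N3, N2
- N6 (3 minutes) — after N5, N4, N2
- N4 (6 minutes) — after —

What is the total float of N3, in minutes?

The longest chain is N5→N8 = 9+6 = 15; overall finish 15 minutes.
The longest chain containing N3 totals 11 minutes.
Float = 15 − 11 = 4.

4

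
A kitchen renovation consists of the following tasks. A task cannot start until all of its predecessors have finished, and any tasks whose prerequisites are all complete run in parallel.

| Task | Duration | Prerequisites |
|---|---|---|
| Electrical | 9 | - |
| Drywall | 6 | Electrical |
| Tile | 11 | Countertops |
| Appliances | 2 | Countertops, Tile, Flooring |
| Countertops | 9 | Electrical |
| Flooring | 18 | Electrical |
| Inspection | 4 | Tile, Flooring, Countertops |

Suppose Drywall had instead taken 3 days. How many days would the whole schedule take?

Baseline: Electrical→Countertops→Tile→Inspection = 9+9+11+4 = 33 → 33 days.
Drywall has 18 days of float (longest path through it is 15).
The critical path is still Electrical→Countertops→Tile→Inspection; finish is now 33 days.

33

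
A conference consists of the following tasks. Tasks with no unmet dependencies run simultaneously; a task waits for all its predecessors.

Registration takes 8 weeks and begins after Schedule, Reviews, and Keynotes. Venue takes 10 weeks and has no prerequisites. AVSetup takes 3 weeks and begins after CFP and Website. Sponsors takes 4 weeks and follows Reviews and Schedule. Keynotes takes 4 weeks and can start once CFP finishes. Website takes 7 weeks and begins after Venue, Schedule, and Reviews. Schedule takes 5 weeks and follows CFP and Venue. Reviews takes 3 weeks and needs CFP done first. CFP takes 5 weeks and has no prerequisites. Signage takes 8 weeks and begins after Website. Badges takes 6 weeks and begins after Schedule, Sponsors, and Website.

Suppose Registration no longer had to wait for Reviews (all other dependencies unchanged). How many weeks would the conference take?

Original critical path: Venue→Schedule→Website→Signage = 10+5+7+8 = 30 ⇒ 30 weeks.
Dropping Reviews→Registration doesn't change Registration's earliest start (15); another predecessor still binds.
The longest chain is now Venue→Schedule→Website→Signage = 10+5+7+8 = 30, so the conference takes 30 weeks.

30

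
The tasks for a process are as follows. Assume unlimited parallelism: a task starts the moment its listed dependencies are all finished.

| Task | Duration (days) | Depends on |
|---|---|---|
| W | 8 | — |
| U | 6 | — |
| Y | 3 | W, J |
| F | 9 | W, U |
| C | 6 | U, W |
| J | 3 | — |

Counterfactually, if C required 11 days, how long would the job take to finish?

19

Actual critical path: W→F = 8+9 = 17 ⇒ 17 days.
C has 3 days of float (longest path through it is 14).
New critical path: W→C = 8+11 = 19 ⇒ 19 days.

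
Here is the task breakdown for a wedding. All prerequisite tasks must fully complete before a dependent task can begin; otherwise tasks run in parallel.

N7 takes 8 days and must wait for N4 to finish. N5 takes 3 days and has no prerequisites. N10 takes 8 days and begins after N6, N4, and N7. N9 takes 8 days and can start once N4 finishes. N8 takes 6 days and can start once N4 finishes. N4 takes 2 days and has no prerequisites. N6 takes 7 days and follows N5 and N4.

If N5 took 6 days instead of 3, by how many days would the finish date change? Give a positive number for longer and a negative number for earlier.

3

Baseline: N5→N6→N10 = 3+7+8 = 18 → 18 days.
N5 is on the critical path; changing it to 6 makes that path 21 days.
That remains the longest chain; total 21 days.
Change in finish: 21 − 18 = +3 days.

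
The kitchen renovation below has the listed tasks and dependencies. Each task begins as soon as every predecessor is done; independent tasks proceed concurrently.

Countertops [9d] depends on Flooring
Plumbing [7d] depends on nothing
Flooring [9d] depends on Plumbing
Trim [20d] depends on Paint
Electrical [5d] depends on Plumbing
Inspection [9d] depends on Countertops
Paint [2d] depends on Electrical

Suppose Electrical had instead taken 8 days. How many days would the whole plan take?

37

Actual critical path: Plumbing→Electrical→Paint→Trim = 7+5+2+20 = 34 ⇒ 34 days.
Electrical is on the critical path; changing it to 8 makes that path 37 days.
The critical path is still Plumbing→Electrical→Paint→Trim; finish is now 37 days.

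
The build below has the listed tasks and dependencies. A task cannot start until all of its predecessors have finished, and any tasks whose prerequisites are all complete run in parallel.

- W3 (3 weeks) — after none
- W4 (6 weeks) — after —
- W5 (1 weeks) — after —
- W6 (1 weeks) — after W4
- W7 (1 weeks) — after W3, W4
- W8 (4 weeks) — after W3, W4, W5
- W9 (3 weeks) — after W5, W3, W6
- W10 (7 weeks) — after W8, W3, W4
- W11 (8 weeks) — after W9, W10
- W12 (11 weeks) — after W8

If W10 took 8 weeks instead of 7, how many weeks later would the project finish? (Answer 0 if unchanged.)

1

Actual critical path: W4→W8→W10→W11 = 6+4+7+8 = 25 ⇒ 25 weeks.
Since W10 is critical, the +1 change carries straight to that chain (now 26 weeks).
No other chain overtakes it, so the finish is 26 weeks.
Change in finish: 26 − 25 = +1 weeks.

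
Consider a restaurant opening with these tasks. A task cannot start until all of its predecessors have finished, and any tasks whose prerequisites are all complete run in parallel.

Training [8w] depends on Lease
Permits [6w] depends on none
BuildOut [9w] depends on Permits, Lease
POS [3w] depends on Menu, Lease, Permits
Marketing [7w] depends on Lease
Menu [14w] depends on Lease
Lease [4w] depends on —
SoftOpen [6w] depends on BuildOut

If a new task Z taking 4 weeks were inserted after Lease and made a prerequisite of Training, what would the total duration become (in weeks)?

Originally the plan takes 21 weeks.
With Z inserted, Training now waits for max(Lease, Z).
New critical path: Lease→Menu→POS = 4+14+3 = 21 ⇒ 21 weeks.

21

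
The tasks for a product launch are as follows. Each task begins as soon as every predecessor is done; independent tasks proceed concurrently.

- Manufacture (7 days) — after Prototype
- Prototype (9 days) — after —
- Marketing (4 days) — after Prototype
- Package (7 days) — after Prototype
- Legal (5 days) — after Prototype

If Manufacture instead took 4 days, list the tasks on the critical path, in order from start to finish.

Prototype, Package

Critical path before the change: Prototype→Manufacture = 9+7 = 16 giving 16 days.
Manufacture is on the critical path; changing it to 4 makes that path 13 days.
The binding chain switches to Prototype→Package = 9+7 = 16; finish 16 days.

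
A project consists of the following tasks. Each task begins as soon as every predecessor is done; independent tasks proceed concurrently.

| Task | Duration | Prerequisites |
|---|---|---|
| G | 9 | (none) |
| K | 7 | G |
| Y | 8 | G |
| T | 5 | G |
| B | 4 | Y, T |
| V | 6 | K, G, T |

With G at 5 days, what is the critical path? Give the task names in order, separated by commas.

Baseline: G→K→V = 9+7+6 = 22 → 22 days.
G is on the critical path; changing it to 5 makes that path 18 days.
That remains the longest chain; total 18 days.

G, K, V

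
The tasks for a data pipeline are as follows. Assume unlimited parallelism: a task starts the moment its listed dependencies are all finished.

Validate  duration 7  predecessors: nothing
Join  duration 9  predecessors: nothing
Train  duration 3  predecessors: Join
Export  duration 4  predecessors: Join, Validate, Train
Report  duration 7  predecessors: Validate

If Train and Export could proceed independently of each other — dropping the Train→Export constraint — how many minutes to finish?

14

Before: longest chain Join→Train→Export = 9+3+4 = 16, finish 16.
Without Train→Export, Export's earliest start moves from 12 to 9.
The longest chain is now Validate→Report = 7+7 = 14, so the job takes 14 minutes.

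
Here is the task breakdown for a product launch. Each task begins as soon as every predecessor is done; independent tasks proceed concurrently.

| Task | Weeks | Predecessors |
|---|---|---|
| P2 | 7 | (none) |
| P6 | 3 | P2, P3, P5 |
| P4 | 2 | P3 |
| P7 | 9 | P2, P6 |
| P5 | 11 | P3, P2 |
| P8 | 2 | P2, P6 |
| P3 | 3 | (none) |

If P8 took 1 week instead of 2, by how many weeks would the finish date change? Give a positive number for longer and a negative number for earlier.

0

Baseline: P2→P5→P6→P7 = 7+11+3+9 = 30 → 30 weeks.
The longest path through P8 is only 23 weeks, so P8 has float 7.
No other chain overtakes it, so the finish is 30 weeks.
Change in finish: 30 − 30 = +0 weeks.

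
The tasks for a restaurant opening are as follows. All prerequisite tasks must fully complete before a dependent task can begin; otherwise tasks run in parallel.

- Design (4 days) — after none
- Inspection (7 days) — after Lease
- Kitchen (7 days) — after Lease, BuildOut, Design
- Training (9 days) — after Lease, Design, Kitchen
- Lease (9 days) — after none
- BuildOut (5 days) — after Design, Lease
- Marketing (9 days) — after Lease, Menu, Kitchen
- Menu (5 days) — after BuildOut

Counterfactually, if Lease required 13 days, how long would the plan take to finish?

Actual critical path: Lease→BuildOut→Kitchen→Training = 9+5+7+9 = 30 ⇒ 30 days.
Since Lease is critical, the +4 change carries straight to that chain (now 34 days).
No other chain overtakes it, so the finish is 34 days.

34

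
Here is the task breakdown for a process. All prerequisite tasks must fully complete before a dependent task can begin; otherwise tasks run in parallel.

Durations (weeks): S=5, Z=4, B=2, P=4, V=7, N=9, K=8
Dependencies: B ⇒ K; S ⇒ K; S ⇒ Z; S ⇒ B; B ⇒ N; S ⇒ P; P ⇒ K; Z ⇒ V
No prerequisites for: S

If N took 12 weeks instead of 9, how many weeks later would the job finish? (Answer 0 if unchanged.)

As given, the longest chain is S→P→K = 5+4+8 = 17, so the finish is 17 weeks.
N has 1 week of float (longest path through it is 16).
New critical path: S→B→N = 5+2+12 = 19 ⇒ 19 weeks.
Change in finish: 19 − 17 = +2 weeks.

2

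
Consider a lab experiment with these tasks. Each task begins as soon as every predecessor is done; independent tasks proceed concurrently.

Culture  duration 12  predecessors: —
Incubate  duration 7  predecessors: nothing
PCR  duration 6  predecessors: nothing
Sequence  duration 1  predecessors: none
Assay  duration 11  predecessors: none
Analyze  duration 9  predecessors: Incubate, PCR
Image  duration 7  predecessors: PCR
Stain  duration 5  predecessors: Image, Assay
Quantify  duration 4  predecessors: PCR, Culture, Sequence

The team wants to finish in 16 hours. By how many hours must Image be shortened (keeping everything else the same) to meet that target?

2

Current finish: 18 hours; target: 16.
Image is on every critical path, so each hour cut from Image cuts the finish by one (this holds down to a finish of 16).
Need 18 − 16 = 2 hours off Image → Image becomes 5 hours, finish becomes 16.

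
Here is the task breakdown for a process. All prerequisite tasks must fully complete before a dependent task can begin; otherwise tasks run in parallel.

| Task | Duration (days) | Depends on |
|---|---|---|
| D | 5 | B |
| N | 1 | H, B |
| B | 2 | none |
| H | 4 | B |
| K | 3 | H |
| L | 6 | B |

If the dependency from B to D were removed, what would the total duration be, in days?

Before: longest chain B→H→K = 2+4+3 = 9, finish 9.
Without B→D, D's earliest start moves from 2 to 0.
New critical path: B→H→K = 2+4+3 = 9 ⇒ 9 days.

9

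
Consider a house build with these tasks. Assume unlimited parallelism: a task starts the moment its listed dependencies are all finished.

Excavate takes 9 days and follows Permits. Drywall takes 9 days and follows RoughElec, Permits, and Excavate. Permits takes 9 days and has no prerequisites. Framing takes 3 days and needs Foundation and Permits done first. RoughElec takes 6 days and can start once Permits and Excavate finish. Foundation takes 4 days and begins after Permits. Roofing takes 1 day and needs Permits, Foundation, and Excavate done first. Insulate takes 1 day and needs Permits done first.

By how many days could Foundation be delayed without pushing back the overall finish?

Permits→Excavate→RoughElec→Drywall = 9+9+6+9 = 33 sets the makespan at 33 days.
The longest chain containing Foundation totals 16 days.
Slack of Foundation = 26 − 9 = 17 days.

17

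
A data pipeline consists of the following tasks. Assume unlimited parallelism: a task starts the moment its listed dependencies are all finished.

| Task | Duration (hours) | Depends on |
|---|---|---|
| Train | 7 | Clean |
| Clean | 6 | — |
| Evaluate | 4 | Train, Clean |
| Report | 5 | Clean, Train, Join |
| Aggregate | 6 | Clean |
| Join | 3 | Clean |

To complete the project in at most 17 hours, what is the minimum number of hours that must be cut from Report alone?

1

Current finish: 18 hours; target: 17.
Report is on every critical path, so each hour cut from Report cuts the finish by one (this holds down to a finish of 17).
Need 18 − 17 = 1 hour off Report → Report becomes 4 hours, finish becomes 17.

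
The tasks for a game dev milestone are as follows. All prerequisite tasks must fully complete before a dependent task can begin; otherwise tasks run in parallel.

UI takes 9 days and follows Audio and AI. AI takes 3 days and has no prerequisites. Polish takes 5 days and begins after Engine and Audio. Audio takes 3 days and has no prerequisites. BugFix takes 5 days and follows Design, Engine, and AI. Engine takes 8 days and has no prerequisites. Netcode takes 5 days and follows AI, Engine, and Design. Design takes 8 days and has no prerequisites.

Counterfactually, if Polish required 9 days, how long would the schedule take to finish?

The binding path is Engine→Polish = 8+5 = 13; finish at 13 days.
Polish is on the critical path; changing it to 9 makes that path 17 days.
No other chain overtakes it, so the finish is 17 days.

17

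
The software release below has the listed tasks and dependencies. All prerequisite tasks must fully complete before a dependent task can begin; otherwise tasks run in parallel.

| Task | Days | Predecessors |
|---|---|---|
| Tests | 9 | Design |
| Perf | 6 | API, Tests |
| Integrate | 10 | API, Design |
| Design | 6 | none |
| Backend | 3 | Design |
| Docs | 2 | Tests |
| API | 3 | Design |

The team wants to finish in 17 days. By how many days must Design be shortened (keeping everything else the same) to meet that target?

4

Current finish: 21 days; target: 17.
Design is on every critical path, so each day cut from Design cuts the finish by one (this holds down to a finish of 16).
Need 21 − 17 = 4 days off Design → Design becomes 2 days, finish becomes 17.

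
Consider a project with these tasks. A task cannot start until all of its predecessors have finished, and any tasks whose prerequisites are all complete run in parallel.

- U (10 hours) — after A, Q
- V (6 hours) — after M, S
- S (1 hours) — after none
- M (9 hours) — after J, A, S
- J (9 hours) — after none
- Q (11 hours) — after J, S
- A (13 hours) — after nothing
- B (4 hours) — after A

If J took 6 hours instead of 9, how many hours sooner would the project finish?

The binding path is J→Q→U = 9+11+10 = 30; finish at 30 hours.
Since J is critical, the -3 change carries straight to that chain (now 27 hours).
Now A→M→V = 13+9+6 = 28 is longest, so the finish becomes 28 hours.
Change in finish: 28 − 30 = -2 hours.

2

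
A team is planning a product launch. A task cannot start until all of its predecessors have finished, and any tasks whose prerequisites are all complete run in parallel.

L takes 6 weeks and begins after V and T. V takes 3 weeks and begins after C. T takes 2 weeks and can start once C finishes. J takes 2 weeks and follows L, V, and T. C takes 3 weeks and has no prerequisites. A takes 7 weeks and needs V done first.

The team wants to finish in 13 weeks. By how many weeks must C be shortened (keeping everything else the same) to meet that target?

1

Current finish: 14 weeks; target: 13.
C is on every critical path, so each week cut from C cuts the finish by one (this holds down to a finish of 12).
Need 14 − 13 = 1 week off C → C becomes 2 weeks, finish becomes 13.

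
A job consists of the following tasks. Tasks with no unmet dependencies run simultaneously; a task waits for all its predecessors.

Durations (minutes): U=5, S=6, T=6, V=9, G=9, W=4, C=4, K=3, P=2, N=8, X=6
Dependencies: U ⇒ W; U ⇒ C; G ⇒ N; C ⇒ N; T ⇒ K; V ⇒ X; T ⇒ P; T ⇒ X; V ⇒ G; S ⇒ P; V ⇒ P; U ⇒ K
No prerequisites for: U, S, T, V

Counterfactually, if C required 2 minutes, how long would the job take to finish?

26

Actual critical path: V→G→N = 9+9+8 = 26 ⇒ 26 minutes.
C is off the critical path — its longest chain is 17 minutes, giving 9 of slack.
That remains the longest chain; total 26 minutes.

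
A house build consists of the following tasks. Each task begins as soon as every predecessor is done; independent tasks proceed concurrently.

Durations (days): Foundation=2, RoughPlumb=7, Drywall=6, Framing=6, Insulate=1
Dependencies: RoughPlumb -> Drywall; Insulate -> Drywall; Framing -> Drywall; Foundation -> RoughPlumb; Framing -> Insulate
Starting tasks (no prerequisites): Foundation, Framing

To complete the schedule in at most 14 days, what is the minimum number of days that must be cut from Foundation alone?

1

Current finish: 15 days; target: 14.
Foundation is on every critical path, so each day cut from Foundation cuts the finish by one (this holds down to a finish of 14).
Need 15 − 14 = 1 day off Foundation → Foundation becomes 1 day, finish becomes 14.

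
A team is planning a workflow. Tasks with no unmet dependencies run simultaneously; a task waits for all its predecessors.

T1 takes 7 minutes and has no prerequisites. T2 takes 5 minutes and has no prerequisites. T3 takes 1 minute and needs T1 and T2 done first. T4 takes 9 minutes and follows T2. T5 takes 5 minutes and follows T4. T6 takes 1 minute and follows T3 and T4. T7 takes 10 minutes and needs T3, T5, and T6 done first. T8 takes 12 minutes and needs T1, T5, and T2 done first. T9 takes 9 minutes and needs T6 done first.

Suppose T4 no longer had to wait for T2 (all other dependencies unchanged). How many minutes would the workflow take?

Original critical path: T2→T4→T5→T8 = 5+9+5+12 = 31 ⇒ 31 minutes.
Without T2→T4, T4's earliest start moves from 5 to 0.
New critical path: T4→T5→T8 = 9+5+12 = 26 ⇒ 26 minutes.

26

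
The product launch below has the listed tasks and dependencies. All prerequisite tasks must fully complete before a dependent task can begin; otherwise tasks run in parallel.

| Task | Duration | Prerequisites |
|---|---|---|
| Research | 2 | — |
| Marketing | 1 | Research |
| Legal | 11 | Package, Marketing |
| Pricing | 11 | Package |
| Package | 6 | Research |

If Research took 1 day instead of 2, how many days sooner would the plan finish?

1

The binding path is Research→Package→Pricing = 2+6+11 = 19; finish at 19 days.
Research is on the critical path; changing it to 1 makes that path 18 days.
That remains the longest chain; total 18 days.
Change in finish: 18 − 19 = -1 days.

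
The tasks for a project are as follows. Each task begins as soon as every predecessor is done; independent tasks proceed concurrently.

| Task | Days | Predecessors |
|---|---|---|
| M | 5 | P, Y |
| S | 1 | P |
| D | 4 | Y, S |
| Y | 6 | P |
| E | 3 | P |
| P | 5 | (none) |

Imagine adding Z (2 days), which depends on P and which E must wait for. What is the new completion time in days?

16

Originally the plan takes 16 days.
With Z inserted, E now waits for max(P, Z).
New critical path: P→Y→M = 5+6+5 = 16 ⇒ 16 days.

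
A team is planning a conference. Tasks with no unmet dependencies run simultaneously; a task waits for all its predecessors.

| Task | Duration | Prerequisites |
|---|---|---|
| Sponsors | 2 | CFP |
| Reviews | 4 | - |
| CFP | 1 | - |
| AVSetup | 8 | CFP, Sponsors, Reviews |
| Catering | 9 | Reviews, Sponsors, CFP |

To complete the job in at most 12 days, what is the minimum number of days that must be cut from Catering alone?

Current finish: 13 days; target: 12.
Catering is on every critical path, so each day cut from Catering cuts the finish by one (this holds down to a finish of 12).
Need 13 − 12 = 1 day off Catering → Catering becomes 8 days, finish becomes 12.

1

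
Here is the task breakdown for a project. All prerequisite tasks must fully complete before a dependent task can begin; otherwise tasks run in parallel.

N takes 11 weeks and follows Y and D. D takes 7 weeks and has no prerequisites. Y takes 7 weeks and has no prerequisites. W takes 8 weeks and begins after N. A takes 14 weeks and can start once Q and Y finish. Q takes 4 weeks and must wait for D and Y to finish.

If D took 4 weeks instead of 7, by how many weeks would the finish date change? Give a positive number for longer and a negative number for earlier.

0

Actual critical path: D→N→W = 7+11+8 = 26 ⇒ 26 weeks.
D lies on that path, so at 4 weeks the path becomes 23 weeks.
The binding chain switches to Y→N→W = 7+11+8 = 26; finish 26 weeks.
Change in finish: 26 − 26 = +0 weeks.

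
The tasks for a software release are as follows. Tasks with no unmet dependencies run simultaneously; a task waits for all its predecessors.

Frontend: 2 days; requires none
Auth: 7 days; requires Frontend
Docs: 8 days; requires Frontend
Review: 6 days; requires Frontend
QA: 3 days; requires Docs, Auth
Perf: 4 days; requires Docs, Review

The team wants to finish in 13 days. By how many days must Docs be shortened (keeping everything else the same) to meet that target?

1

Current finish: 14 days; target: 13.
Docs is on every critical path, so each day cut from Docs cuts the finish by one (this holds down to a finish of 12).
Need 14 − 13 = 1 day off Docs → Docs becomes 7 days, finish becomes 13.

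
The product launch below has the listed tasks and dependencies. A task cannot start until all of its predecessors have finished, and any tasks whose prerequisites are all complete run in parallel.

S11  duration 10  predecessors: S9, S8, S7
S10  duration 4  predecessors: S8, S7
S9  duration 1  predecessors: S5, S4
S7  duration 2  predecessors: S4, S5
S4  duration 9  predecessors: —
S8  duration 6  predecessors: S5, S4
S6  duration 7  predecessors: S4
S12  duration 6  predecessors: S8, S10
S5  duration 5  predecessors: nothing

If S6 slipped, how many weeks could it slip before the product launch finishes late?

The longest chain is S4→S8→S10→S12 = 9+6+4+6 = 25; overall finish 25 weeks.
The longest chain containing S6 totals 16 weeks.
Slack of S6 = 18 − 9 = 9 weeks.

9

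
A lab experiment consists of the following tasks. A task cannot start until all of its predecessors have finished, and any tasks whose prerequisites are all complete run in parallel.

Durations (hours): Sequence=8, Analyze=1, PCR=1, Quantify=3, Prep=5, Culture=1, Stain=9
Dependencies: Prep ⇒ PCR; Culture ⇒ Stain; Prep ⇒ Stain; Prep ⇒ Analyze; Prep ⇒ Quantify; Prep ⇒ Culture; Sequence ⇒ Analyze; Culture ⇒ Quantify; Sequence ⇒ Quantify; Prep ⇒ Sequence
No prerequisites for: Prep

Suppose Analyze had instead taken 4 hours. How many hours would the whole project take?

17

Actual critical path: Prep→Sequence→Quantify = 5+8+3 = 16 ⇒ 16 hours.
Analyze is off the critical path — its longest chain is 14 hours, giving 2 of slack.
Now Prep→Sequence→Analyze = 5+8+4 = 17 is longest, so the finish becomes 17 hours.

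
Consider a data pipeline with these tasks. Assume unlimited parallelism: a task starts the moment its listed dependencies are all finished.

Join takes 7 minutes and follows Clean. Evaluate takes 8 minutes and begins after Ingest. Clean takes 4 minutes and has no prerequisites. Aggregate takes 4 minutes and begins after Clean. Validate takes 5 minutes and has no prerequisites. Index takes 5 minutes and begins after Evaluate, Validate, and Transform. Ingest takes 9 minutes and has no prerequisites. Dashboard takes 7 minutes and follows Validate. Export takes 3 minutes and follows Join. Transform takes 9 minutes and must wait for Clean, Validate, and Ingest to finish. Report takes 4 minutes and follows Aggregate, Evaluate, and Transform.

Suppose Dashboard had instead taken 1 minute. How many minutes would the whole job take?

As given, the longest chain is Ingest→Transform→Index = 9+9+5 = 23, so the finish is 23 minutes.
Dashboard has 11 minutes of float (longest path through it is 12).
No other chain overtakes it, so the finish is 23 minutes.

23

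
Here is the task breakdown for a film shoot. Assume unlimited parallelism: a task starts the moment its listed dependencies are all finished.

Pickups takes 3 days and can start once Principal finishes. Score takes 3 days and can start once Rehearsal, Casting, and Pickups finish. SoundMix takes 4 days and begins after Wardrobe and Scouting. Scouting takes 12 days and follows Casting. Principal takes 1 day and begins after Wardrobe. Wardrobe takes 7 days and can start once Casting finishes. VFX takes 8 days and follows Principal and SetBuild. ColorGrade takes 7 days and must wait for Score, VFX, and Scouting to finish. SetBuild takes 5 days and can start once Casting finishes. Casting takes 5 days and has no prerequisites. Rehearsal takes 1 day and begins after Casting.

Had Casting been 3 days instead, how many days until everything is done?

As given, the longest chain is Casting→Wardrobe→Principal→VFX→ColorGrade = 5+7+1+8+7 = 28, so the finish is 28 days.
Casting lies on that path, so at 3 days the path becomes 26 days.
The critical path is still Casting→Wardrobe→Principal→VFX→ColorGrade; finish is now 26 days.

26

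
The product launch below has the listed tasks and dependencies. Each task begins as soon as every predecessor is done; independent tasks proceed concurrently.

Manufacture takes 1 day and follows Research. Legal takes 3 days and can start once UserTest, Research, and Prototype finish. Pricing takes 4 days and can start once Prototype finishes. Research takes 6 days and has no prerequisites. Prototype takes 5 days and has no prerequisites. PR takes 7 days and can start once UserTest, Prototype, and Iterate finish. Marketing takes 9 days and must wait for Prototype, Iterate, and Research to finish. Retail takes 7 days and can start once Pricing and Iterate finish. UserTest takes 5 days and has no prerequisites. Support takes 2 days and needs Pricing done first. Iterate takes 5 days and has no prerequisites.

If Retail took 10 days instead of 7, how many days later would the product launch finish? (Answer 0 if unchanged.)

3

Critical path before the change: Prototype→Pricing→Retail = 5+4+7 = 16 giving 16 days.
Since Retail is critical, the +3 change carries straight to that chain (now 19 days).
No other chain overtakes it, so the finish is 19 days.
Change in finish: 19 − 16 = +3 days.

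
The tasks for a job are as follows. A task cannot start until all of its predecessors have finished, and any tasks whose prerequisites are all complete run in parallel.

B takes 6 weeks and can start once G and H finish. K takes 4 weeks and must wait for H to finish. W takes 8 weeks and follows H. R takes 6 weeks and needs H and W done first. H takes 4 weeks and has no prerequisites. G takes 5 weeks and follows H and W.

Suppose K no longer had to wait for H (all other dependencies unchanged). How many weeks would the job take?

Before: longest chain H→W→G→B = 4+8+5+6 = 23, finish 23.
Without H→K, K's earliest start moves from 4 to 0.
The longest chain is now H→W→G→B = 4+8+5+6 = 23, so the job takes 23 weeks.

23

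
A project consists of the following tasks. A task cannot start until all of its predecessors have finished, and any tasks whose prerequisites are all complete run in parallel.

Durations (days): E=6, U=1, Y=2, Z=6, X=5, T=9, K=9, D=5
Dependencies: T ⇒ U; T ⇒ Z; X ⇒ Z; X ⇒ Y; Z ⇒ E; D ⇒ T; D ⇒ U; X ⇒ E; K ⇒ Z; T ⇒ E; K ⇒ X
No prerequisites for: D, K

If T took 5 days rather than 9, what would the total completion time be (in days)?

26

As given, the longest chain is D→T→Z→E = 5+9+6+6 = 26, so the finish is 26 days.
T lies on that path, so at 5 days the path becomes 22 days.
The binding chain switches to K→X→Z→E = 9+5+6+6 = 26; finish 26 days.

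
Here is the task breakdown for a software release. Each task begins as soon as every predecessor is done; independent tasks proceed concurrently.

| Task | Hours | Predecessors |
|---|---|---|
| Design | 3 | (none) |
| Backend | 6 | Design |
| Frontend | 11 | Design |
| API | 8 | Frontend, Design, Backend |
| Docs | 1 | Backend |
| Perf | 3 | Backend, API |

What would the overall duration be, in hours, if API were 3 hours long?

20

The binding path is Design→Frontend→API→Perf = 3+11+8+3 = 25; finish at 25 hours.
API is on the critical path; changing it to 3 makes that path 20 hours.
That remains the longest chain; total 20 hours.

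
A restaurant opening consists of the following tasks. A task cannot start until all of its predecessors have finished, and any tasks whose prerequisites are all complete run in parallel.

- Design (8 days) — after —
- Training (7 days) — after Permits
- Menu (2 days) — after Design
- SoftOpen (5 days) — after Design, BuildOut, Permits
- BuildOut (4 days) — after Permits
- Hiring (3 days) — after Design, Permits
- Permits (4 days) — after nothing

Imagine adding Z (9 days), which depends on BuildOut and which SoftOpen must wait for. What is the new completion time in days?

Originally the project takes 13 days.
With Z inserted, SoftOpen now waits for max(Design, BuildOut, Permits, Z).
New critical path: Permits→BuildOut→Z→SoftOpen = 4+4+9+5 = 22 ⇒ 22 days.

22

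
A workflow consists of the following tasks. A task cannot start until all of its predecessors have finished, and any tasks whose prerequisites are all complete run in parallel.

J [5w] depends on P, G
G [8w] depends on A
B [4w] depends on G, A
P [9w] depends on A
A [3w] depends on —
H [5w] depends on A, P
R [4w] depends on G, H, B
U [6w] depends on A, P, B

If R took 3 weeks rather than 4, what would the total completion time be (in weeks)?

21

Baseline: A→P→H→R = 3+9+5+4 = 21 → 21 weeks.
Since R is critical, the -1 change carries straight to that chain (now 20 weeks).
New critical path: A→G→B→U = 3+8+4+6 = 21 ⇒ 21 weeks.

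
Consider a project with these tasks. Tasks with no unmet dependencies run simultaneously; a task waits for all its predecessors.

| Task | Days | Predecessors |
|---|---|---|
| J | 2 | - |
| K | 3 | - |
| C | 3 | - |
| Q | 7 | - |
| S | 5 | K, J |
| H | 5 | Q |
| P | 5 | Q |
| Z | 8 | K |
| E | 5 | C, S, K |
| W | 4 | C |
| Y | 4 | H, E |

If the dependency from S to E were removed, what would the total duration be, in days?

16

Before: longest chain K→S→E→Y = 3+5+5+4 = 17, finish 17.
Without S→E, E's earliest start moves from 8 to 3.
New critical path: Q→H→Y = 7+5+4 = 16 ⇒ 16 days.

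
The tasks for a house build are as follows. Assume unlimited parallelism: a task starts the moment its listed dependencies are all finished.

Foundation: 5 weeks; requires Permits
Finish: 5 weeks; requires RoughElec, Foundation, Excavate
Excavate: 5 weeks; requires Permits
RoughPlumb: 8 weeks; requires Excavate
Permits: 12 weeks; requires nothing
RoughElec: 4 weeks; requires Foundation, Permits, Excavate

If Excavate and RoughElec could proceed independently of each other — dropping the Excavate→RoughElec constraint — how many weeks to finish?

26

Before: longest chain Permits→Excavate→RoughElec→Finish = 12+5+4+5 = 26, finish 26.
Dropping Excavate→RoughElec doesn't change RoughElec's earliest start (17); another predecessor still binds.
New critical path: Permits→Foundation→RoughElec→Finish = 12+5+4+5 = 26 ⇒ 26 weeks.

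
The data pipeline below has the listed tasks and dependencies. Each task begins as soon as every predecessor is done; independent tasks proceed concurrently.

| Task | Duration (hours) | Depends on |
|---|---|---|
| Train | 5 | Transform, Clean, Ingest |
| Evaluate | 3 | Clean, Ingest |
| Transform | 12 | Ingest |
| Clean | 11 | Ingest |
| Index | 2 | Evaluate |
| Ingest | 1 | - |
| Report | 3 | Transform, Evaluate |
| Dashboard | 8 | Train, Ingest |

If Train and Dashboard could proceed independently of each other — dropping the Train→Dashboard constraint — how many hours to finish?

With the dependency in place, Ingest→Transform→Train→Dashboard = 1+12+5+8 = 26 sets the finish at 26 hours.
Without Train→Dashboard, Dashboard's earliest start moves from 18 to 1.
After: Ingest→Clean→Evaluate→Report = 1+11+3+3 = 18 → 18 hours.

18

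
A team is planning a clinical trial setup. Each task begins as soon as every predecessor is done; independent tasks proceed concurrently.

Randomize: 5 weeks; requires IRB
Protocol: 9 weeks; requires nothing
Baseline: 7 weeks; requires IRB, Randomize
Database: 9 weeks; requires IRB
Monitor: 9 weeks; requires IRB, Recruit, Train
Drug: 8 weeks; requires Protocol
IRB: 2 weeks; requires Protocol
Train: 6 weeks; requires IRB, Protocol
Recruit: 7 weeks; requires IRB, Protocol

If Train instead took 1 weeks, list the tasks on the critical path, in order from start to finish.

The binding path is Protocol→IRB→Recruit→Monitor = 9+2+7+9 = 27; finish at 27 weeks.
Train has 1 week of float (longest path through it is 26).
The critical path is still Protocol→IRB→Recruit→Monitor; finish is now 27 weeks.

Protocol, IRB, Recruit, Monitor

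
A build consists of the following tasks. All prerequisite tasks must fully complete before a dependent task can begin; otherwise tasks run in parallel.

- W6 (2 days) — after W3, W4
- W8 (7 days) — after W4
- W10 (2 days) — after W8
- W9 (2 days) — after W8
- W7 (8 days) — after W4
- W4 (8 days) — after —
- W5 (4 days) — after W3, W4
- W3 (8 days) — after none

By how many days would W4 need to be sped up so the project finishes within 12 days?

Current finish: 17 days; target: 12.
W4 is on every critical path, so each day cut from W4 cuts the finish by one (this holds down to a finish of 12).
Need 17 − 12 = 5 days off W4 → W4 becomes 3 days, finish becomes 12.

5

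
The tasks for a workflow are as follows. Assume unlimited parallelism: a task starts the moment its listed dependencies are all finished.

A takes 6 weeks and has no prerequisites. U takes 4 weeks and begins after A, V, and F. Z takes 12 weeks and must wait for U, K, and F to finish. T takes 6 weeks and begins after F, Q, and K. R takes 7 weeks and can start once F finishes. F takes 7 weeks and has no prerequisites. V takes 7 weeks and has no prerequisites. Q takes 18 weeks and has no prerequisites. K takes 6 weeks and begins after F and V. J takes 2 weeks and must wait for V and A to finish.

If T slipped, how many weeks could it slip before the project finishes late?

1

The longest chain is F→K→Z = 7+6+12 = 25; overall finish 25 weeks.
The longest chain containing T totals 24 weeks.
Slack of T = 19 − 18 = 1 week.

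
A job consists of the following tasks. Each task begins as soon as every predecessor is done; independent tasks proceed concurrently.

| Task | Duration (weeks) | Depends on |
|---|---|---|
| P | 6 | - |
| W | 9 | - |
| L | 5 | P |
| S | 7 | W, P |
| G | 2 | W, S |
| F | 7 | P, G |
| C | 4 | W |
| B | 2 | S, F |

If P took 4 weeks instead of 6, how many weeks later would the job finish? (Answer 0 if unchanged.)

0

The binding path is W→S→G→F→B = 9+7+2+7+2 = 27; finish at 27 weeks.
P has 3 weeks of float (longest path through it is 24).
That remains the longest chain; total 27 weeks.
Change in finish: 27 − 27 = +0 weeks.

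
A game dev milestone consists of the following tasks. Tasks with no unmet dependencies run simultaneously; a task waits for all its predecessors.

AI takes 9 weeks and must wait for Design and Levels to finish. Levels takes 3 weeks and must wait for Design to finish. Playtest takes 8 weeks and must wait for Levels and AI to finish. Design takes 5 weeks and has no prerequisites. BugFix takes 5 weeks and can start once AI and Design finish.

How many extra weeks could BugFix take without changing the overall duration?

Critical path: Design→Levels→AI→Playtest = 5+3+9+8 = 25, so the finish is 25 weeks.
The longest chain containing BugFix totals 22 weeks.
Slack of BugFix = 20 − 17 = 3 weeks.

3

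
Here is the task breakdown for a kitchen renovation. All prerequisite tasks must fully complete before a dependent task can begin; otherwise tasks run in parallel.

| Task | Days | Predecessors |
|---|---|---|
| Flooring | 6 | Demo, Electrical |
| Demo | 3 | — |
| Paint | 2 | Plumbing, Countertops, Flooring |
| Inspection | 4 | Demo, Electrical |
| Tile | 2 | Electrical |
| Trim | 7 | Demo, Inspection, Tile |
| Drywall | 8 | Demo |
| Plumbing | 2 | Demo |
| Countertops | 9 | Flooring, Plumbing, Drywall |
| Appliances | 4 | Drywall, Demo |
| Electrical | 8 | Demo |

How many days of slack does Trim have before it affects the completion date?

6

Demo→Electrical→Flooring→Countertops→Paint = 3+8+6+9+2 = 28 sets the makespan at 28 days.
Longest path through Trim: 22 days (earliest finish 22, latest finish 28).
Float = 28 − 22 = 6.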